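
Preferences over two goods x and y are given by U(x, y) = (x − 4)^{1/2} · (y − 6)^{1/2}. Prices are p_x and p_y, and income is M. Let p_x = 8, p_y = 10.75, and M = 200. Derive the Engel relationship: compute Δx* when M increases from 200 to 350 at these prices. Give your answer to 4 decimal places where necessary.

Δx* = 9.375

Let x' = x−4, y' = y−6. MRS = y'/x' = p_x/p_y.
After buying the subsistence bundle (4, 6), a share 0.5 of the remaining income goes to x: x* = 4 + 0.5·(M − 4p_x − 6p_y)/p_x.
Discretionary income = 200 − 4·8 − 6·10.75 = 103.5; x* = 4 + 0.5·103.5/8 = 10.4688.
At M' = 350: x* = 19.8438. Change: 19.8438 − 10.4688 = 9.375.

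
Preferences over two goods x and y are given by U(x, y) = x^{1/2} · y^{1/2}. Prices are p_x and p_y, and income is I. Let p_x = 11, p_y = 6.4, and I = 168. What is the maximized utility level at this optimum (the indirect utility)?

Demand: x*(p_x,p_y,I) = 0.5·I/p_x and y* = 0.5·I/p_y.
At p_x=11, p_y=6.4, I=168: x* = 0.5·168/11 = 7.6364, y* = 13.125.
Utility at the optimum: U(7.6364, 13.125) = 10.0114.

V = 10.0114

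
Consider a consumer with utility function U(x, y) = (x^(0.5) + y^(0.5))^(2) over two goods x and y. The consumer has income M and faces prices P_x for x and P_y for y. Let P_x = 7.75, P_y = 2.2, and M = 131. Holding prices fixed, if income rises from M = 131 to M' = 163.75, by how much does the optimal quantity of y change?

From the CES first-order condition, (y/x)^(0.5) = P_x/P_y.
Solve for the ratio: y/x = [P_x/P_y]^(2).
With the ratio pinned down, the budget gives x* = M/(P_x + P_y·(y/x)) and y* = (y/x)·x*.
Numerically y/x = 12.409607, so x* = 131/(7.75 + 2.2·12.409607) = 3.7374 and y* = 12.409607·3.7374 = 46.3796.
At M' = 163.75: y* = 57.9745. Change: 57.9745 − 46.3796 = 11.5949.

Δy* = 11.5949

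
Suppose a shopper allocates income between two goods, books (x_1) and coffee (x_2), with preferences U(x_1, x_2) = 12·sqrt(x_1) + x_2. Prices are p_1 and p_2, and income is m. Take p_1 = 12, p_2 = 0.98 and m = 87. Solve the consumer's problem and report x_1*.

x_1* = 0.2401

Utility is quasi-linear in x_2; the FOC for x_1 is 6/√x_1 = p_1/p_2.
Solve: √x_1 = 6·p_2/p_1, so x_1*(p_1,p_2) = (6·p_2/p_1)², and x_2* = (m − p_1·x_1*)/p_2.
Plugging in: x_1* = (6·0.98/12)² = 0.2401.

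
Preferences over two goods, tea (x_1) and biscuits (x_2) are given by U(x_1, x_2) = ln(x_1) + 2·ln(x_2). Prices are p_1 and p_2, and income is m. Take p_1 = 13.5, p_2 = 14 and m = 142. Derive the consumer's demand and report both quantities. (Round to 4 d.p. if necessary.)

Tangency: MRS = (1/2)·x_2/x_1 = p_1/p_2.
So p_2·x_2 = 2·p_1·x_1; combined with the budget, a share 1/3 of income goes to x_1.
Demand: x_1*(p_1,p_2,m) = 1/3·m/p_1 and x_2* = 2/3·m/p_2.
At p_1=13.5, p_2=14, m=142: x_1* = 1/3·142/13.5 = 3.5062, x_2* = 6.7619.

x_1* = 3.5062, x_2* = 6.7619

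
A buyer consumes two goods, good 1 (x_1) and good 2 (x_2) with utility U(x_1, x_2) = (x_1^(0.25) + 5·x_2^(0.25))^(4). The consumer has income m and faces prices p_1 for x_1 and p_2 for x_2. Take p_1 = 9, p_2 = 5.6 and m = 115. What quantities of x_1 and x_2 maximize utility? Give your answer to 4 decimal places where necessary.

MRS = MU_x_1/MU_x_2 = (1/5)·(x_2/x_1)^(0.75). Set equal to p_1/p_2.
Solve for the ratio: x_2/x_1 = [5·p_1/p_2]^(4/3).
Substitute x_2 = (x_2/x_1)·x_1 into the budget: x_1* = m/(p_1 + p_2·(x_2/x_1)).
Numerically x_2/x_1 = 16.095309, so x_1* = 115/(9 + 5.6·16.095309) = 1.16 and x_2* = 16.095309·1.16 = 18.6713.

x_1* = 1.16, x_2* = 18.6713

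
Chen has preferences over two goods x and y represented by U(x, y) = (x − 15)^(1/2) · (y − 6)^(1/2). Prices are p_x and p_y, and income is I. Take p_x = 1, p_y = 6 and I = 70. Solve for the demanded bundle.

x* = 24.5, y* = 7.5833

After buying the subsistence bundle (15, 6), a share 0.5 of the remaining income goes to x: x* = 15 + 0.5·(I − 15p_x − 6p_y)/p_x.
Discretionary income = 70 − 15·1 − 6·6 = 19; x* = 15 + 0.5·19/1 = 24.5; y* = 6 + 0.5·19/6 = 7.5833.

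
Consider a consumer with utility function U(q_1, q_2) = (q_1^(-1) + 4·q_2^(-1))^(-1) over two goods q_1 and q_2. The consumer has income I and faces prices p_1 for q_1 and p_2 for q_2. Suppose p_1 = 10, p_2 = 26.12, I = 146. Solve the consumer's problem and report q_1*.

From the CES first-order condition, (1/4)·(q_2/q_1)^(2) = p_1/p_2.
Hence q_2/q_1 = (4·p_1/p_2)^(1/(2)), i.e. raised to the 0.5 power.
With the ratio pinned down, the budget gives q_1* = I/(p_1 + p_2·(q_2/q_1)) and q_2* = (q_2/q_1)·q_1*.
Numerically q_2/q_1 = 1.237495, so q_1* = 146/(10 + 26.12·1.237495) = 3.4496.

q_1* = 3.4496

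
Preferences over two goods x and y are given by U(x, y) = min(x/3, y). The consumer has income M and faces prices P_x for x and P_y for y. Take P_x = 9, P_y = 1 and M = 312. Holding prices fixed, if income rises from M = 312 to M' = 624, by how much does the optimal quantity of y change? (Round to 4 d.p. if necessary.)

Leontief preferences: the optimum is at the kink where x/3 = y/1, i.e. y = (1/3)·x.
Budget: P_x·x + P_y·(1/3)·x = M, so (3·P_x + P_y)·x = 3·M.
Demand: x*(P_x,P_y,M) = 3·M/(3·P_x + P_y), y* = M/(3·P_x + P_y).
Here 3·9 + 1 = 28, giving y* = 11.1429.
At M' = 624: y* = 22.2857. Change: 22.2857 − 11.1429 = 11.1429.

Δy* = 11.1429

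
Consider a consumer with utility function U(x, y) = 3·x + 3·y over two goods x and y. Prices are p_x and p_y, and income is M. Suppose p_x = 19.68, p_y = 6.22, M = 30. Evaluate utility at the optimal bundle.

y gives more utility per dollar, so spend all income on y: y* = M/p_y, x* = 0.
Numerically: x* = 0, y* = 4.8232.
Utility at the optimum: U(0, 4.8232) = 14.4695.

V = 14.4695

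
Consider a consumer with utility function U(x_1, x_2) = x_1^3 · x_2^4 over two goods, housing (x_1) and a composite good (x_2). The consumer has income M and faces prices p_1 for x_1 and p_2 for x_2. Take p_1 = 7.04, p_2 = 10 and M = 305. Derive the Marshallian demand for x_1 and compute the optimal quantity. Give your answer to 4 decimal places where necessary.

x_1* = 18.5674

Tangency: MRS = (3/4)·x_2/x_1 = p_1/p_2.
Rearranging, p_2·x_2 = (4/3)·p_1·x_1. Substituting into the budget gives p_1·x_1·(1 + (4/3)) = M.
Demand: x_1*(p_1,p_2,M) = 3/7·M/p_1 and x_2* = 4/7·M/p_2.
At p_1=7.04, p_2=10, M=305: x_1* = 3/7·305/7.04 = 18.5674.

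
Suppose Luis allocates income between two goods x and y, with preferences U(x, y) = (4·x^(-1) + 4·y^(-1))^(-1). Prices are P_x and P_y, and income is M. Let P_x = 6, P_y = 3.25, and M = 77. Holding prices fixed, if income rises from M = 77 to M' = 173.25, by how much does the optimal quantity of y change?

MRS = MU_x/MU_y = (y/x)^(2). Set equal to P_x/P_y.
Hence y/x = (P_x/P_y)^(1/(2)), i.e. raised to the 0.5 power.
With the ratio pinned down, the budget gives x* = M/(P_x + P_y·(y/x)) and y* = (y/x)·x*.
Numerically y/x = 1.358732, so x* = 77/(6 + 3.25·1.358732) = 7.3926 and y* = 1.358732·7.3926 = 10.0445.
At M' = 173.25: y* = 22.6001. Change: 22.6001 − 10.0445 = 12.5556.

Δy* = 12.5556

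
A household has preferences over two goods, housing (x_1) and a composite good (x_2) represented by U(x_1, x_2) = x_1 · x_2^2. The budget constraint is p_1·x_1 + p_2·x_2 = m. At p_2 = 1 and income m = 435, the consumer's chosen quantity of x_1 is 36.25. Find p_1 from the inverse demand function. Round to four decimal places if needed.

Tangency: MRS = (1/2)·x_2/x_1 = p_1/p_2.
So p_2·x_2 = 2·p_1·x_1; combined with the budget, a share 1/3 of income goes to x_1.
Demand: x_1*(p_1,p_2,m) = 1/3·m/p_1 and x_2* = 2/3·m/p_2.
Set x_1* = 36.25 in the demand function and solve for p_1: p_1 = 4.

p_1 = 4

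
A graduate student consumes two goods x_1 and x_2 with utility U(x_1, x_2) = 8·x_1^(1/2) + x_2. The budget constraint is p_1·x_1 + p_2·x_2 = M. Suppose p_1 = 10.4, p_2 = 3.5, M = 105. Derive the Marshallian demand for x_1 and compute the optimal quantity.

x_1* = 1.8121

Utility is quasi-linear in x_2; the FOC for x_1 is 4/√x_1 = p_1/p_2.
Thus x_1* = (4·p_2/p_1)² — independent of M — with the rest of income spent on x_2.
Plugging in: x_1* = (4·3.5/10.4)² = 1.8121.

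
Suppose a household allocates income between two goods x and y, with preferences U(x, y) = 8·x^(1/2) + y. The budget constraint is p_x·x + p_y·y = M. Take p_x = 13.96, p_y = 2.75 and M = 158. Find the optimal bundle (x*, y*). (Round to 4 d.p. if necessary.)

x* = 0.6209, y* = 54.3027

Solve: √x = 4·p_y/p_x, so x*(p_x,p_y) = (4·p_y/p_x)², and y* = (M − p_x·x*)/p_y.
Plugging in: x* = (4·2.75/13.96)² = 0.6209, y* = 54.3027.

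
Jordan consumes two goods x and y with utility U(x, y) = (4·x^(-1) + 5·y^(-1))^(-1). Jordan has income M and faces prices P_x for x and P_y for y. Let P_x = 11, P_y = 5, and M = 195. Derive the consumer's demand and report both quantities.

x* = 10.108, y* = 16.7623

MRS = MU_x/MU_y = (4/5)·(y/x)^(2). Set equal to P_x/P_y.
Hence y/x = ((5/4)·P_x/P_y)^(1/(2)), i.e. raised to the 0.5 power.
Substitute y = (y/x)·x into the budget: x* = M/(P_x + P_y·(y/x)).
Numerically y/x = 1.658312, so x* = 195/(11 + 5·1.658312) = 10.108 and y* = 1.658312·10.108 = 16.7623.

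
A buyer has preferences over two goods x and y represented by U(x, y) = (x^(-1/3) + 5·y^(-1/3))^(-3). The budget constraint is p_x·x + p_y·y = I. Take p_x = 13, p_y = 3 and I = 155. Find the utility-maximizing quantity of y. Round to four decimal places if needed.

y* = 36.0927

MRS = MU_x/MU_y = (1/5)·(y/x)^(4/3). Set equal to p_x/p_y.
Hence y/x = (5·p_x/p_y)^(1/(4/3)), i.e. raised to the 0.75 power.
With the ratio pinned down, the budget gives x* = I/(p_x + p_y·(y/x)) and y* = (y/x)·x*.
Numerically y/x = 10.042552, so x* = 155/(13 + 3·10.042552) = 3.594 and y* = 10.042552·3.594 = 36.0927.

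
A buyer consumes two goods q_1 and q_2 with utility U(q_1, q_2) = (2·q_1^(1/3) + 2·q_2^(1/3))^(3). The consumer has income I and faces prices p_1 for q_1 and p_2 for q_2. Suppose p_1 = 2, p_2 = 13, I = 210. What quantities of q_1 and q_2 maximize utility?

MU_q_1 ∝ 2·q_1^(-2/3), MU_q_2 ∝ 2·q_2^(-2/3), so MRS = (q_2/q_1)^(2/3) = p_1/p_2.
Hence q_2/q_1 = (p_1/p_2)^(1/(2/3)), i.e. raised to the 1.5 power.
Substitute q_2 = (q_2/q_1)·q_1 into the budget: q_1* = I/(p_1 + p_2·(q_2/q_1)).
Numerically q_2/q_1 = 0.060343, so q_1* = 210/(2 + 13·0.060343) = 75.4185 and q_2* = 0.060343·75.4185 = 4.551.

q_1* = 75.4185, q_2* = 4.551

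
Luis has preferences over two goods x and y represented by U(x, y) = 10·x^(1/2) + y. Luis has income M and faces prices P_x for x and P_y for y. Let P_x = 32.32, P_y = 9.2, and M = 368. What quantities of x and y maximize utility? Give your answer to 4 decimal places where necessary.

Set MRS = P_x/P_y: 5·x^(−1/2) = P_x/P_y.
Solve: √x = 5·P_y/P_x, so x*(P_x,P_y) = (5·P_y/P_x)², and y* = (M − P_x·x*)/P_y.
Plugging in: x* = (5·9.2/32.32)² = 2.0257, y* = 32.8837.

x* = 2.0257, y* = 32.8837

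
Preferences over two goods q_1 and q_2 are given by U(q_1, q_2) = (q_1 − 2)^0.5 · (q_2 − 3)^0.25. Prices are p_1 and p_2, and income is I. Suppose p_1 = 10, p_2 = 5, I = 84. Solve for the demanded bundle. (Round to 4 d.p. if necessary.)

q_1* = 5.2667, q_2* = 6.2667

Substituting into the budget: q_1* = 2 + 2/3·(I − 2·p_1 − 3·p_2)/p_1, and q_2* = 3 + 1/3·(…)/p_2.
Discretionary income = 84 − 2·10 − 3·5 = 49; q_1* = 2 + 2/3·49/10 = 5.2667; q_2* = 3 + 1/3·49/5 = 6.2667.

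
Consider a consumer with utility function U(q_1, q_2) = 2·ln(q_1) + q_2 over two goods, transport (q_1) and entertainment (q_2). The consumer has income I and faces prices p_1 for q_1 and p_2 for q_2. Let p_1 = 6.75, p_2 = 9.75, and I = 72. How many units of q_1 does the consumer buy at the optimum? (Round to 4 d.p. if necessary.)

q_1* = 2.8889

MU_q_1 = 2/q_1, MU_q_2 = 1. Tangency: 2/q_1 = p_1/p_2.
So q_1*(p_1,p_2) = 2·p_2/p_1, independent of income; and q_2* = (I − 2·p_2)/p_2.
At the given prices: q_1* = 2·9.75/6.75 = 2.8889.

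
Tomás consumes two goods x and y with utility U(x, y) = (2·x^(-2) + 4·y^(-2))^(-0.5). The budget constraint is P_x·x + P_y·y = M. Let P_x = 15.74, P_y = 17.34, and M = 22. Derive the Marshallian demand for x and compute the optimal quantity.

x* = 0.5963

From the CES first-order condition, (1/2)·(y/x)^(3) = P_x/P_y.
Hence y/x = (2·P_x/P_y)^(1/(3)), i.e. raised to the 1/3 power.
With the ratio pinned down, the budget gives x* = M/(P_x + P_y·(y/x)) and y* = (y/x)·x*.
Numerically y/x = 1.219912, so x* = 22/(15.74 + 17.34·1.219912) = 0.5963.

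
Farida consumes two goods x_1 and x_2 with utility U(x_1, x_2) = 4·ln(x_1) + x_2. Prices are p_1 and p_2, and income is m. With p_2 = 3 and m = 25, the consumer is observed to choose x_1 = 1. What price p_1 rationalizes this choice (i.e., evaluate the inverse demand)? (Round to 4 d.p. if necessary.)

p_1 = 12

MU_x_1 = 4/x_1, MU_x_2 = 1. Tangency: 4/x_1 = p_1/p_2.
So x_1*(p_1,p_2) = 4·p_2/p_1, independent of income; and x_2* = (m − 4·p_2)/p_2.
Set x_1* = 1 in the demand function and solve for p_1: p_1 = 12.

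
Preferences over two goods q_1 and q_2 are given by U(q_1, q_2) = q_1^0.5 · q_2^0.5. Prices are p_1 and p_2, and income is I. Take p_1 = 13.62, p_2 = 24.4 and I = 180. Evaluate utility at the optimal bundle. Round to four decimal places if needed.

Tangency: MRS = q_2/q_1 = p_1/p_2.
So 0.5·p_2·q_2 = 0.5·p_1·q_1; combined with the budget, a share 0.5 of income goes to q_1.
Demand: q_1*(p_1,p_2,I) = 0.5·I/p_1 and q_2* = 0.5·I/p_2.
At p_1=13.62, p_2=24.4, I=180: q_1* = 0.5·180/13.62 = 6.6079, q_2* = 3.6885.
Utility at the optimum: U(6.6079, 3.6885) = 4.937.

V = 4.937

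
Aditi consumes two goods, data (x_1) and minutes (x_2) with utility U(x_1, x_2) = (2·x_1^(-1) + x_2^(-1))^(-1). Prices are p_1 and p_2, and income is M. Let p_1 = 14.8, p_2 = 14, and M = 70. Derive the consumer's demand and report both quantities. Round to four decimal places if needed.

From the CES first-order condition, 2·(x_2/x_1)^(2) = p_1/p_2.
Solve for the ratio: x_2/x_1 = [(1/2)·p_1/p_2]^(0.5).
Substitute x_2 = (x_2/x_1)·x_1 into the budget: x_1* = M/(p_1 + p_2·(x_2/x_1)).
Numerically x_2/x_1 = 0.727029, so x_1* = 70/(14.8 + 14·0.727029) = 2.8024 and x_2* = 0.727029·2.8024 = 2.0374.

x_1* = 2.8024, x_2* = 2.0374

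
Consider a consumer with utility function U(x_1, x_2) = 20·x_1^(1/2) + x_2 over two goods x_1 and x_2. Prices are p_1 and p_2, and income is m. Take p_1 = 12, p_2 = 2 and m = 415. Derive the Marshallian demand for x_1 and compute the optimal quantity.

x_1* = 2.7778

Set MRS = p_1/p_2: 10·x_1^(−1/2) = p_1/p_2.
Solve: √x_1 = 10·p_2/p_1, so x_1*(p_1,p_2) = (10·p_2/p_1)², and x_2* = (m − p_1·x_1*)/p_2.
Plugging in: x_1* = (10·2/12)² = 2.7778.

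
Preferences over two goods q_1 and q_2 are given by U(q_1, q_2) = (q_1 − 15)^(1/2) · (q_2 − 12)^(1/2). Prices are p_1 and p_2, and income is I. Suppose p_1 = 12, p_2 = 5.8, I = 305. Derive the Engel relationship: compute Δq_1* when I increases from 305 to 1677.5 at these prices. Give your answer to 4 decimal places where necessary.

Δq_1* = 57.1875

This is Cobb-Douglas in (q_1−15, q_2−12): tangency gives 0.5·p_2·(q_2−12) = 0.5·p_1·(q_1−15).
Substituting into the budget: q_1* = 15 + 0.5·(I − 15·p_1 − 12·p_2)/p_1, and q_2* = 12 + 0.5·(…)/p_2.
Discretionary income = 305 − 15·12 − 12·5.8 = 55.4; q_1* = 15 + 0.5·55.4/12 = 17.3083.
At I' = 1677.5: q_1* = 74.4958. Change: 74.4958 − 17.3083 = 57.1875.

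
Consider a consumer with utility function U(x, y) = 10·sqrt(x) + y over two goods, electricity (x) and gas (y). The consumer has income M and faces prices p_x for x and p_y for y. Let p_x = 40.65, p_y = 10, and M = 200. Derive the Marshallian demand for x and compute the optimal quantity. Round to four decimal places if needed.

Utility is quasi-linear in y; the FOC for x is 5/√x = p_x/p_y.
Solve: √x = 5·p_y/p_x, so x*(p_x,p_y) = (5·p_y/p_x)², and y* = (M − p_x·x*)/p_y.
Plugging in: x* = (5·10/40.65)² = 1.5129.

x* = 1.5129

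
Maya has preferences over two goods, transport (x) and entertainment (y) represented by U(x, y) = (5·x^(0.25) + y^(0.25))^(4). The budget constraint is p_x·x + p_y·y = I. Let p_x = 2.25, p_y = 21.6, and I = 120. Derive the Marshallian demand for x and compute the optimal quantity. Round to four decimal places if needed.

MU_x ∝ 5·x^(-0.75), MU_y ∝ y^(-0.75), so MRS = 5·(y/x)^(0.75) = p_x/p_y.
Hence y/x = ((1/5)·p_x/p_y)^(1/(0.75)), i.e. raised to the 4/3 power.
Substitute y = (y/x)·x into the budget: x* = I/(p_x + p_y·(y/x)).
Numerically y/x = 0.005733, so x* = 120/(2.25 + 21.6·0.005733) = 50.5514.

x* = 50.5514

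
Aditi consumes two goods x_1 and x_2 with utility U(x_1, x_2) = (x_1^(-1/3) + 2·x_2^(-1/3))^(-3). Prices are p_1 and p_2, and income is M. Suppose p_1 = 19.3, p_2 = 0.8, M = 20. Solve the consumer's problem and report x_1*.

x_1* = 0.5892

MRS = MU_x_1/MU_x_2 = (1/2)·(x_2/x_1)^(4/3). Set equal to p_1/p_2.
Hence x_2/x_1 = (2·p_1/p_2)^(1/(4/3)), i.e. raised to the 0.75 power.
Substitute x_2 = (x_2/x_1)·x_1 into the budget: x_1* = M/(p_1 + p_2·(x_2/x_1)).
Numerically x_2/x_1 = 18.307245, so x_1* = 20/(19.3 + 0.8·18.307245) = 0.5892.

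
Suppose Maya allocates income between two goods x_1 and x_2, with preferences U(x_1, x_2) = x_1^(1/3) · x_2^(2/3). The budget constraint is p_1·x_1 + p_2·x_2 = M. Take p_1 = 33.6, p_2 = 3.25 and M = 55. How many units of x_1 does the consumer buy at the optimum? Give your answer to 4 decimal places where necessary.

MU_x_1/MU_x_2 = (1/3·x_2)/(2/3·x_1); tangency sets this equal to p_1/p_2.
Rearranging, p_2·x_2 = 2·p_1·x_1. Substituting into the budget gives p_1·x_1·(1 + 2) = M.
Demand: x_1*(p_1,p_2,M) = 1/3·M/p_1 and x_2* = 2/3·M/p_2.
At p_1=33.6, p_2=3.25, M=55: x_1* = 1/3·55/33.6 = 0.5456.

x_1* = 0.5456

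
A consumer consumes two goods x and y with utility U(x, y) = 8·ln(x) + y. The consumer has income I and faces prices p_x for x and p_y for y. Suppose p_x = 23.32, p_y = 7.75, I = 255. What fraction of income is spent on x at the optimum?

share on x = 0.2431

Set MRS = p_x/p_y: (8/x)/1 = p_x/p_y.
So x*(p_x,p_y) = 8·p_y/p_x, independent of income; and y* = (I − 8·p_y)/p_y.
At the given prices: x* = 8·7.75/23.32 = 2.6587, and y* = 24.9032.
Expenditure on x: 23.32·2.6587 = 62; share = 0.2431.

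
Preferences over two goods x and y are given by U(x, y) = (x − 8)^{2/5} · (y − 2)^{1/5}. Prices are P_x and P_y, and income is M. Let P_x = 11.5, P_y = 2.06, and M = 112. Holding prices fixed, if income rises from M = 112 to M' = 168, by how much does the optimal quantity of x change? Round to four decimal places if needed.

Δx* = 3.2464

Let x' = x−8, y' = y−2. MRS = 2·y'/x' = P_x/P_y.
Substituting into the budget: x* = 8 + 2/3·(M − 8·P_x − 2·P_y)/P_x, and y* = 2 + 1/3·(…)/P_y.
Discretionary income = 112 − 8·11.5 − 2·2.06 = 15.88; x* = 8 + 2/3·15.88/11.5 = 8.9206.
At M' = 168: x* = 12.167. Change: 12.167 − 8.9206 = 3.2464.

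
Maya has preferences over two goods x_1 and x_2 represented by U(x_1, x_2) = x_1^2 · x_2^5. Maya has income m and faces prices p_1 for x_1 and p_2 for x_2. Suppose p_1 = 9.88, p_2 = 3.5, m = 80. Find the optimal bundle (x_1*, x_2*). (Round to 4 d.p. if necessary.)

The MRS is (2/5)·x_2/x_1. Set MRS = p_1/p_2.
Rearranging, p_2·x_2 = (5/2)·p_1·x_1. Substituting into the budget gives p_1·x_1·(1 + (5/2)) = m.
Demand: x_1*(p_1,p_2,m) = 2/7·m/p_1 and x_2* = 5/7·m/p_2.
At p_1=9.88, p_2=3.5, m=80: x_1* = 2/7·80/9.88 = 2.3135, x_2* = 16.3265.

x_1* = 2.3135, x_2* = 16.3265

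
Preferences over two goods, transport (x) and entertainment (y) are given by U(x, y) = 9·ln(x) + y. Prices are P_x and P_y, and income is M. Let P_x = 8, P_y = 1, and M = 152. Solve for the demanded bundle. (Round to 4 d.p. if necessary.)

x* = 1.125, y* = 143

MU_x = 9/x, MU_y = 1. Tangency: 9/x = P_x/P_y.
So x*(P_x,P_y) = 9·P_y/P_x, independent of income; and y* = (M − 9·P_y)/P_y.
At the given prices: x* = 9·1/8 = 1.125, and y* = 143.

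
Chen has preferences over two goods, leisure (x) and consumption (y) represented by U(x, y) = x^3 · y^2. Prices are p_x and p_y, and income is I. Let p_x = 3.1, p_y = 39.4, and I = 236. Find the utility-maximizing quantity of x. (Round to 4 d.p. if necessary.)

MU_x/MU_y = (3·y)/(2·x); tangency sets this equal to p_x/p_y.
Rearranging, p_y·y = (2/3)·p_x·x. Substituting into the budget gives p_x·x·(1 + (2/3)) = I.
Demand: x*(p_x,p_y,I) = 0.6·I/p_x and y* = 0.4·I/p_y.
At p_x=3.1, p_y=39.4, I=236: x* = 0.6·236/3.1 = 45.6774.

x* = 45.6774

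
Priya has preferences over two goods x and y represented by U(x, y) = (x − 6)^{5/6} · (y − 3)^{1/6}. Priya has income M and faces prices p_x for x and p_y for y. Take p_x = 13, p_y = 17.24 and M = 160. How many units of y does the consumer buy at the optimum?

MRS = 5·(y−3)/(x−6). Tangency with p_x/p_y gives y−3 = (1/5)·(p_x/p_y)·(x−6).
Substituting into the budget: x* = 6 + 5/6·(M − 6·p_x − 3·p_y)/p_x, and y* = 3 + 1/6·(…)/p_y.
Discretionary income = 160 − 6·13 − 3·17.24 = 30.28; y* = 3 + 1/6·30.28/17.24 = 3.2927.

y* = 3.2927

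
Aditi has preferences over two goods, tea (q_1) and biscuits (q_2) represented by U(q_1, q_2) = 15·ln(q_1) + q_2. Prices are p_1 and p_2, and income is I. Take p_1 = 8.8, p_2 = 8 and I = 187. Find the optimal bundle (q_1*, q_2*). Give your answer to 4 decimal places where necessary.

q_1* = 13.6364, q_2* = 8.375

At the given prices: q_1* = 15·8/8.8 = 13.6364, and q_2* = 8.375.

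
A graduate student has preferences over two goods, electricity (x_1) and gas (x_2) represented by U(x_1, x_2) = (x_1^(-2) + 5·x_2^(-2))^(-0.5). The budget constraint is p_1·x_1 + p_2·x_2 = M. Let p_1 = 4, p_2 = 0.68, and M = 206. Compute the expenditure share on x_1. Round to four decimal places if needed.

MRS = MU_x_1/MU_x_2 = (1/5)·(x_2/x_1)^(3). Set equal to p_1/p_2.
Hence x_2/x_1 = (5·p_1/p_2)^(1/(3)), i.e. raised to the 1/3 power.
With the ratio pinned down, the budget gives x_1* = M/(p_1 + p_2·(x_2/x_1)) and x_2* = (x_2/x_1)·x_1*.
Numerically x_2/x_1 = 3.08679, so x_1* = 206/(4 + 0.68·3.08679) = 33.7759 and x_2* = 3.08679·33.7759 = 104.2592.
Expenditure on x_1: 4·33.7759 = 135.1037; share = 0.6558.

share on x_1 = 0.6558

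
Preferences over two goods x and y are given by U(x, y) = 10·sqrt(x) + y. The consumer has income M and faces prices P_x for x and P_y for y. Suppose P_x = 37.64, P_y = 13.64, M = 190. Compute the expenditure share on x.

share on x = 0.6504

Set MRS = P_x/P_y: 5·x^(−1/2) = P_x/P_y.
Thus x* = (5·P_y/P_x)² — independent of M — with the rest of income spent on y.
Plugging in: x* = (5·13.64/37.64)² = 3.283, y* = 4.8701.
Expenditure on x: 37.64·3.283 = 123.5717; share = 0.6504.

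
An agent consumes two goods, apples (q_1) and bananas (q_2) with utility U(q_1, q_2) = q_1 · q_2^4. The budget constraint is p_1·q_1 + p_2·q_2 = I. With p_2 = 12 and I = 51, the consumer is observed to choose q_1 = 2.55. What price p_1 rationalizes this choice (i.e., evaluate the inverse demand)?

p_1 = 4

Tangency: MRS = (1/4)·q_2/q_1 = p_1/p_2.
So p_2·q_2 = 4·p_1·q_1; combined with the budget, a share 0.2 of income goes to q_1.
Demand: q_1*(p_1,p_2,I) = 0.2·I/p_1 and q_2* = 0.8·I/p_2.
Set q_1* = 2.55 in the demand function and solve for p_1: p_1 = 4.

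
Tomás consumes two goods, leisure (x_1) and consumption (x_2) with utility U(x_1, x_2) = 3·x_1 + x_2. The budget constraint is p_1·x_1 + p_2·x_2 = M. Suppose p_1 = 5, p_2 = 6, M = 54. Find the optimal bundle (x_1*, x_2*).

Linear utility — the consumer picks whichever good has higher MU/price: 3/5 = 0.6 vs 1/6 = 0.1667.
x_1 gives more utility per dollar, so spend all income on x_1: x_1* = M/p_1, x_2* = 0.
Numerically: x_1* = 10.8, x_2* = 0.

x_1* = 10.8, x_2* = 0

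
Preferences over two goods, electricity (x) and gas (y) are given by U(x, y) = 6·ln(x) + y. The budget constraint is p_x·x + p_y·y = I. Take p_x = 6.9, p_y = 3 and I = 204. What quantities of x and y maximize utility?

x* = 2.6087, y* = 62

MU_x = 6/x, MU_y = 1. Tangency: 6/x = p_x/p_y.
So x*(p_x,p_y) = 6·p_y/p_x, independent of income; and y* = (I − 6·p_y)/p_y.
At the given prices: x* = 6·3/6.9 = 2.6087, and y* = 62.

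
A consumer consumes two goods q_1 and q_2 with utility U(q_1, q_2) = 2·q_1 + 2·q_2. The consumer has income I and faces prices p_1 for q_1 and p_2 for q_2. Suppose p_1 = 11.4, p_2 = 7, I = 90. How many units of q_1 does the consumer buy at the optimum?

q_1* = 0

q_2 gives more utility per dollar, so spend all income on q_2: q_2* = I/p_2, q_1* = 0.
Numerically: q_1* = 0, q_2* = 12.8571.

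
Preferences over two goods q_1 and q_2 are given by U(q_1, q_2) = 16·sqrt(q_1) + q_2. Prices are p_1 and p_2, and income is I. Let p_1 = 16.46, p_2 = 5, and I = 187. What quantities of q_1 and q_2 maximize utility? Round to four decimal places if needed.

q_1* = 5.9055, q_2* = 17.9589

MU_q_1 = 8/√q_1, MU_q_2 = 1. Tangency: 8/√q_1 = p_1/p_2.
Thus q_1* = (8·p_2/p_1)² — independent of I — with the rest of income spent on q_2.
Plugging in: q_1* = (8·5/16.46)² = 5.9055, q_2* = 17.9589.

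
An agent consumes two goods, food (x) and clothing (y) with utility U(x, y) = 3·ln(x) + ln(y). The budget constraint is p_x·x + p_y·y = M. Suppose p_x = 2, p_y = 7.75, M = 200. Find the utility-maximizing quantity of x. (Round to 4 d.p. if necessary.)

MU_x/MU_y = (3·y)/(x); tangency sets this equal to p_x/p_y.
Rearranging, p_y·y = (1/3)·p_x·x. Substituting into the budget gives p_x·x·(1 + (1/3)) = M.
Demand: x*(p_x,p_y,M) = 0.75·M/p_x and y* = 0.25·M/p_y.
At p_x=2, p_y=7.75, M=200: x* = 0.75·200/2 = 75.

x* = 75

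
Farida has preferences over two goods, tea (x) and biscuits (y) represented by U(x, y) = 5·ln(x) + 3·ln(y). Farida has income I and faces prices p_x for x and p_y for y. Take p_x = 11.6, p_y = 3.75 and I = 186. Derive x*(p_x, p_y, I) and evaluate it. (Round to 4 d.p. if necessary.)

MU_x/MU_y = (5·y)/(3·x); tangency sets this equal to p_x/p_y.
So 5·p_y·y = 3·p_x·x; combined with the budget, a share 0.625 of income goes to x.
Demand: x*(p_x,p_y,I) = 0.625·I/p_x and y* = 0.375·I/p_y.
At p_x=11.6, p_y=3.75, I=186: x* = 0.625·186/11.6 = 10.0216.

x* = 10.0216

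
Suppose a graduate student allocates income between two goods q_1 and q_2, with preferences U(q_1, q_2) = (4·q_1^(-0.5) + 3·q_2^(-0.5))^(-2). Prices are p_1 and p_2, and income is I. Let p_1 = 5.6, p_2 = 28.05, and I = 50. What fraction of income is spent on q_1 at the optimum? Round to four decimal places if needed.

share on q_1 = 0.4145

From the CES first-order condition, (4/3)·(q_2/q_1)^(1.5) = p_1/p_2.
Solve for the ratio: q_2/q_1 = [(3/4)·p_1/p_2]^(2/3).
With the ratio pinned down, the budget gives q_1* = I/(p_1 + p_2·(q_2/q_1)) and q_2* = (q_2/q_1)·q_1*.
Numerically q_2/q_1 = 0.281975, so q_1* = 50/(5.6 + 28.05·0.281975) = 3.7011 and q_2* = 0.281975·3.7011 = 1.0436.
Expenditure on q_1: 5.6·3.7011 = 20.7263; share = 0.4145.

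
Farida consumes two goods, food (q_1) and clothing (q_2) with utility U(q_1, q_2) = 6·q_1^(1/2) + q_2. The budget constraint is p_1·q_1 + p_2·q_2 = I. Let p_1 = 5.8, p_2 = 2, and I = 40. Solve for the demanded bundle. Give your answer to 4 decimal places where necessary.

Utility is quasi-linear in q_2; the FOC for q_1 is 3/√q_1 = p_1/p_2.
Thus q_1* = (3·p_2/p_1)² — independent of I — with the rest of income spent on q_2.
Plugging in: q_1* = (3·2/5.8)² = 1.0702, q_2* = 16.8966.

q_1* = 1.0702, q_2* = 16.8966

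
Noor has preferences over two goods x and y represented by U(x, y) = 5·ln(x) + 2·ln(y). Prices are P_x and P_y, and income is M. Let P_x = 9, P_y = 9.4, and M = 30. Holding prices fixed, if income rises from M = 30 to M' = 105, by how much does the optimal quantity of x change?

Tangency: MRS = (5/2)·y/x = P_x/P_y.
Rearranging, P_y·y = (2/5)·P_x·x. Substituting into the budget gives P_x·x·(1 + (2/5)) = M.
Demand: x*(P_x,P_y,M) = 5/7·M/P_x and y* = 2/7·M/P_y.
At P_x=9, P_y=9.4, M=30: x* = 5/7·30/9 = 2.381.
At M' = 105: x* = 8.3333. Change: 8.3333 − 2.381 = 5.9524.

Δx* = 5.9524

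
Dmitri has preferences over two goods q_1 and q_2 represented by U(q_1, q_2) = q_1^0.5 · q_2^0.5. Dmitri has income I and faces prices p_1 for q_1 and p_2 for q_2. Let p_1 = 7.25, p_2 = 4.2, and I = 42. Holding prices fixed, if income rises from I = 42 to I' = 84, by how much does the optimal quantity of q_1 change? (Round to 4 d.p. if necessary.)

Δq_1* = 2.8966

MU_q_1/MU_q_2 = (0.5·q_2)/(0.5·q_1); tangency sets this equal to p_1/p_2.
So 0.5·p_2·q_2 = 0.5·p_1·q_1; combined with the budget, a share 0.5 of income goes to q_1.
Demand: q_1*(p_1,p_2,I) = 0.5·I/p_1 and q_2* = 0.5·I/p_2.
At p_1=7.25, p_2=4.2, I=42: q_1* = 0.5·42/7.25 = 2.8966.
At I' = 84: q_1* = 5.7931. Change: 5.7931 − 2.8966 = 2.8966.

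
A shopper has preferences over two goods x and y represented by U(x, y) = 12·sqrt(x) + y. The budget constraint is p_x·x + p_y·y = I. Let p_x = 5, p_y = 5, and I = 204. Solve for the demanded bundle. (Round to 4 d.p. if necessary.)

MU_x = 6/√x, MU_y = 1. Tangency: 6/√x = p_x/p_y.
Thus x* = (6·p_y/p_x)² — independent of I — with the rest of income spent on y.
Plugging in: x* = (6·5/5)² = 36, y* = 4.8.

x* = 36, y* = 4.8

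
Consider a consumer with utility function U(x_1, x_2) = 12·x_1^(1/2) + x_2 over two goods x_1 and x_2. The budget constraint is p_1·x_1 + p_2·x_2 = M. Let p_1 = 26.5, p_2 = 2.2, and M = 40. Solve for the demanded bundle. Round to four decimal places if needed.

Solve: √x_1 = 6·p_2/p_1, so x_1*(p_1,p_2) = (6·p_2/p_1)², and x_2* = (M − p_1·x_1*)/p_2.
Plugging in: x_1* = (6·2.2/26.5)² = 0.2481, x_2* = 15.1931.

x_1* = 0.2481, x_2* = 15.1931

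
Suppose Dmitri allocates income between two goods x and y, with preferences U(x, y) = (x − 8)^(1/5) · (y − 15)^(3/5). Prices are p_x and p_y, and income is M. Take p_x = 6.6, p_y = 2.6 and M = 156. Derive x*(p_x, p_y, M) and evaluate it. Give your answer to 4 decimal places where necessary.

After buying the subsistence bundle (8, 15), a share 0.25 of the remaining income goes to x: x* = 8 + 0.25·(M − 8p_x − 15p_y)/p_x.
Discretionary income = 156 − 8·6.6 − 15·2.6 = 64.2; x* = 8 + 0.25·64.2/6.6 = 10.4318.

x* = 10.4318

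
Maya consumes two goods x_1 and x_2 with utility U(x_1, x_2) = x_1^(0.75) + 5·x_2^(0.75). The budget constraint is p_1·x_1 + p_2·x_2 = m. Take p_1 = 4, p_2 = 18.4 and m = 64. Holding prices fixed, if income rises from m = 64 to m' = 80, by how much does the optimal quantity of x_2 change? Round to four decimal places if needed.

Δx_2* = 0.7524

MU_x_1 ∝ x_1^(-0.25), MU_x_2 ∝ 5·x_2^(-0.25), so MRS = (1/5)·(x_2/x_1)^(0.25) = p_1/p_2.
Solve for the ratio: x_2/x_1 = [5·p_1/p_2]^(4).
Substitute x_2 = (x_2/x_1)·x_1 into the budget: x_1* = m/(p_1 + p_2·(x_2/x_1)).
Numerically x_2/x_1 = 1.395882, so x_1* = 64/(4 + 18.4·1.395882) = 2.156 and x_2* = 1.395882·2.156 = 3.0096.
At m' = 80: x_2* = 3.7619. Change: 3.7619 − 3.0096 = 0.7524.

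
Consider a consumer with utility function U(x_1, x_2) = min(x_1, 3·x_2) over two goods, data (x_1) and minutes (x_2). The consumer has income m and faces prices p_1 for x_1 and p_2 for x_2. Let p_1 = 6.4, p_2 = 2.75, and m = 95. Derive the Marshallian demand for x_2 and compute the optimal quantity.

Leontief preferences: the optimum is at the kink where x_1/3 = x_2/1, i.e. x_2 = (1/3)·x_1.
Budget: p_1·x_1 + p_2·(1/3)·x_1 = m, so (3·p_1 + p_2)·x_1 = 3·m.
Demand: x_1*(p_1,p_2,m) = 3·m/(3·p_1 + p_2), x_2* = m/(3·p_1 + p_2).
Here 3·6.4 + 2.75 = 21.95, giving x_2* = 4.328.

x_2* = 4.328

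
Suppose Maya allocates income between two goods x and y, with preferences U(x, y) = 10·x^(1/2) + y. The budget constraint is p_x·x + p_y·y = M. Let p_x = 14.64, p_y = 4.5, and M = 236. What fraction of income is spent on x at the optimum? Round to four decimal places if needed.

MU_x = 5/√x, MU_y = 1. Tangency: 5/√x = p_x/p_y.
Solve: √x = 5·p_y/p_x, so x*(p_x,p_y) = (5·p_y/p_x)², and y* = (M − p_x·x*)/p_y.
Plugging in: x* = (5·4.5/14.64)² = 2.362, y* = 44.76.
Expenditure on x: 14.64·2.362 = 34.5799; share = 0.1465.

share on x = 0.1465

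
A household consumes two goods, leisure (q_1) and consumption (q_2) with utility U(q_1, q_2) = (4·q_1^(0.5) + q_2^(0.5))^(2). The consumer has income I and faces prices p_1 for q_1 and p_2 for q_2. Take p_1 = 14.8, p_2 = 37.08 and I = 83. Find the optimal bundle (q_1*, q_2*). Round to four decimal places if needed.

q_1* = 5.4716, q_2* = 0.0545

From the CES first-order condition, 4·(q_2/q_1)^(0.5) = p_1/p_2.
Solve for the ratio: q_2/q_1 = [(1/4)·p_1/p_2]^(2).
With the ratio pinned down, the budget gives q_1* = I/(p_1 + p_2·(q_2/q_1)) and q_2* = (q_2/q_1)·q_1*.
Numerically q_2/q_1 = 0.009957, so q_1* = 83/(14.8 + 37.08·0.009957) = 5.4716 and q_2* = 0.009957·5.4716 = 0.0545.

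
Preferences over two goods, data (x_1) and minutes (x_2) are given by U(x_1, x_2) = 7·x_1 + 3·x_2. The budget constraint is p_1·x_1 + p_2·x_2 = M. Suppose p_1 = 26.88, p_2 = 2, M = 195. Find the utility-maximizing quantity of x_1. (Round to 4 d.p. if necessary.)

x_1* = 0

x_2 gives more utility per dollar, so spend all income on x_2: x_2* = M/p_2, x_1* = 0.
Numerically: x_1* = 0, x_2* = 97.5.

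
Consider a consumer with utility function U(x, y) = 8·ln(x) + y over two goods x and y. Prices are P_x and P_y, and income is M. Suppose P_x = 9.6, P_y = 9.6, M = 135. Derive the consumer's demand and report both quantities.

x* = 8, y* = 6.0625

MU_x = 8/x, MU_y = 1. Tangency: 8/x = P_x/P_y.
So x*(P_x,P_y) = 8·P_y/P_x, independent of income; and y* = (M − 8·P_y)/P_y.
At the given prices: x* = 8·9.6/9.6 = 8, and y* = 6.0625.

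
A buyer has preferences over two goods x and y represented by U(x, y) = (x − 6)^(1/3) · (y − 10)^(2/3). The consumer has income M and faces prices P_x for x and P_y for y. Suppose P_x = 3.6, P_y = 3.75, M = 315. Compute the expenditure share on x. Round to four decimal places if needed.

MRS = (1/2)·(y−10)/(x−6). Tangency with P_x/P_y gives y−10 = 2·(P_x/P_y)·(x−6).
After buying the subsistence bundle (6, 10), a share 1/3 of the remaining income goes to x: x* = 6 + 1/3·(M − 6P_x − 10P_y)/P_x.
Discretionary income = 315 − 6·3.6 − 10·3.75 = 255.9; x* = 6 + 1/3·255.9/3.6 = 29.6944; y* = 10 + 2/3·255.9/3.75 = 55.4933.
Expenditure on x: 3.6·29.6944 = 106.9; share = 0.3394.

share on x = 0.3394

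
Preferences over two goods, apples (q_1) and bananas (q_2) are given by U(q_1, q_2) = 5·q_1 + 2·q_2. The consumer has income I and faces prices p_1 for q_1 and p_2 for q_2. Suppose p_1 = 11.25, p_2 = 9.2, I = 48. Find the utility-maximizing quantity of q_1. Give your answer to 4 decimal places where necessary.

q_1* = 4.2667

Perfect substitutes: compare marginal utility per dollar. 5/p_1 vs 2/p_2 → 0.4444 vs 0.2174.
q_1 gives more utility per dollar, so spend all income on q_1: q_1* = I/p_1, q_2* = 0.
Numerically: q_1* = 4.2667, q_2* = 0.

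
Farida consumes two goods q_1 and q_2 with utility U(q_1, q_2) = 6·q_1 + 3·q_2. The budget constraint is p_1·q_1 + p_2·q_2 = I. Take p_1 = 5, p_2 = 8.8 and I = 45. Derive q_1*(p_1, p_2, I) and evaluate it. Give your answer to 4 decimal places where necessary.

q_1* = 9

Perfect substitutes: compare marginal utility per dollar. 6/p_1 vs 3/p_2 → 1.2 vs 0.3409.
q_1 gives more utility per dollar, so spend all income on q_1: q_1* = I/p_1, q_2* = 0.
Numerically: q_1* = 9, q_2* = 0.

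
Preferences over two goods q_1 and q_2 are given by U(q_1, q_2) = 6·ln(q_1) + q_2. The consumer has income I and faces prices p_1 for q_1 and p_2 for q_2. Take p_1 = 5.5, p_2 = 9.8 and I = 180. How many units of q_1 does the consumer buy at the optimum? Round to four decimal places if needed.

q_1* = 10.6909

MU_q_1 = 6/q_1, MU_q_2 = 1. Tangency: 6/q_1 = p_1/p_2.
So q_1*(p_1,p_2) = 6·p_2/p_1, independent of income; and q_2* = (I − 6·p_2)/p_2.
At the given prices: q_1* = 6·9.8/5.5 = 10.6909.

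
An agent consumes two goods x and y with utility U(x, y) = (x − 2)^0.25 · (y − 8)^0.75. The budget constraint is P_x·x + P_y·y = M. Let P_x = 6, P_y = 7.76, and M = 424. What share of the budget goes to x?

share on x = 0.2346

This is Cobb-Douglas in (x−2, y−8): tangency gives 0.25·P_y·(y−8) = 0.75·P_x·(x−2).
After buying the subsistence bundle (2, 8), a share 0.25 of the remaining income goes to x: x* = 2 + 0.25·(M − 2P_x − 8P_y)/P_x.
Discretionary income = 424 − 2·6 − 8·7.76 = 349.92; x* = 2 + 0.25·349.92/6 = 16.58; y* = 8 + 0.75·349.92/7.76 = 41.8196.
Expenditure on x: 6·16.58 = 99.48; share = 0.2346.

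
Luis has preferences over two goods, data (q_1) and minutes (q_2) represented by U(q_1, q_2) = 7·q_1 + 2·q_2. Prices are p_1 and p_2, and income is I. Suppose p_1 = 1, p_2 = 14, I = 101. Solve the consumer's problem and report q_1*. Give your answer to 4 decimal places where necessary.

Perfect substitutes: compare marginal utility per dollar. 7/p_1 vs 2/p_2 → 7 vs 0.1429.
q_1 gives more utility per dollar, so spend all income on q_1: q_1* = I/p_1, q_2* = 0.
Numerically: q_1* = 101, q_2* = 0.

q_1* = 101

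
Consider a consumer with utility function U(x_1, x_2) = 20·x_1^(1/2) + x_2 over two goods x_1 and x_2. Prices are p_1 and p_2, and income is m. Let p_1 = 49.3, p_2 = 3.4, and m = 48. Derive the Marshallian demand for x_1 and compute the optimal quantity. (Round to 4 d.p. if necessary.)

x_1* = 0.4756

MU_x_1 = 10/√x_1, MU_x_2 = 1. Tangency: 10/√x_1 = p_1/p_2.
Thus x_1* = (10·p_2/p_1)² — independent of m — with the rest of income spent on x_2.
Plugging in: x_1* = (10·3.4/49.3)² = 0.4756.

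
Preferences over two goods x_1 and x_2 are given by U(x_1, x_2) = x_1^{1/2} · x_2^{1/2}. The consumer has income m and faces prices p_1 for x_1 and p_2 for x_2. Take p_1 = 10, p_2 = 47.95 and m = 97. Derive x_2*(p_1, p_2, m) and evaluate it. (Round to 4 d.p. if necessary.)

The MRS is x_2/x_1. Set MRS = p_1/p_2.
So 0.5·p_2·x_2 = 0.5·p_1·x_1; combined with the budget, a share 0.5 of income goes to x_1.
Demand: x_1*(p_1,p_2,m) = 0.5·m/p_1 and x_2* = 0.5·m/p_2.
At p_1=10, p_2=47.95, m=97: x_2* = 0.5·97/47.95 = 1.0115.

x_2* = 1.0115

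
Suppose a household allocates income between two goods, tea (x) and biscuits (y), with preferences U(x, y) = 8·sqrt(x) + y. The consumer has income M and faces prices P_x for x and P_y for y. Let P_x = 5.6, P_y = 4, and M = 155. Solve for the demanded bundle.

Utility is quasi-linear in y; the FOC for x is 4/√x = P_x/P_y.
Solve: √x = 4·P_y/P_x, so x*(P_x,P_y) = (4·P_y/P_x)², and y* = (M − P_x·x*)/P_y.
Plugging in: x* = (4·4/5.6)² = 8.1633, y* = 27.3214.

x* = 8.1633, y* = 27.3214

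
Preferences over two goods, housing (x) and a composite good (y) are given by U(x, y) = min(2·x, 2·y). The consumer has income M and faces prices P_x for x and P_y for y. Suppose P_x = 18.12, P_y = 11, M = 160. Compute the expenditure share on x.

Leontief preferences: the optimum is at the kink where x/2 = y/2, i.e. y = x.
Budget: P_x·x + P_y·x = M, so (2·P_x + 2·P_y)·x = 2·M.
Demand: x*(P_x,P_y,M) = 2·M/(2·P_x + 2·P_y), y* = 2·M/(2·P_x + 2·P_y).
Here 2·18.12 + 2·11 = 58.24, giving x* = 5.4945 and y* = 5.4945.
Expenditure on x: 18.12·5.4945 = 99.5604; share = 0.6223.

share on x = 0.6223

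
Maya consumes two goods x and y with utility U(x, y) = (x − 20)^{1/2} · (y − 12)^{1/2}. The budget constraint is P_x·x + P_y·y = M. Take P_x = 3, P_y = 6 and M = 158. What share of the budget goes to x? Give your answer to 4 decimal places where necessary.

share on x = 0.462

Substituting into the budget: x* = 20 + 0.5·(M − 20·P_x − 12·P_y)/P_x, and y* = 12 + 0.5·(…)/P_y.
Discretionary income = 158 − 20·3 − 12·6 = 26; x* = 20 + 0.5·26/3 = 24.3333; y* = 12 + 0.5·26/6 = 14.1667.
Expenditure on x: 3·24.3333 = 73; share = 0.462.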